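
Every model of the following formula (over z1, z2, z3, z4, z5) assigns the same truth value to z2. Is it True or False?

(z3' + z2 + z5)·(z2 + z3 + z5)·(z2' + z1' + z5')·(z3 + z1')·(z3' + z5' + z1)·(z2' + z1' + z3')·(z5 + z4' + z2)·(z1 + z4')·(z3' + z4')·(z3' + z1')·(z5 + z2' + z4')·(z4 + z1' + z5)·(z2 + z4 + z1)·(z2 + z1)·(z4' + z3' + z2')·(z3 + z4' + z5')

True

Suppose z2 = 0.
(z1) alone gives z1 = 1.
(z3) alone gives z3 = 1.
That conflicts with the unit clause (z3').
So every satisfying assignment has z2 = True.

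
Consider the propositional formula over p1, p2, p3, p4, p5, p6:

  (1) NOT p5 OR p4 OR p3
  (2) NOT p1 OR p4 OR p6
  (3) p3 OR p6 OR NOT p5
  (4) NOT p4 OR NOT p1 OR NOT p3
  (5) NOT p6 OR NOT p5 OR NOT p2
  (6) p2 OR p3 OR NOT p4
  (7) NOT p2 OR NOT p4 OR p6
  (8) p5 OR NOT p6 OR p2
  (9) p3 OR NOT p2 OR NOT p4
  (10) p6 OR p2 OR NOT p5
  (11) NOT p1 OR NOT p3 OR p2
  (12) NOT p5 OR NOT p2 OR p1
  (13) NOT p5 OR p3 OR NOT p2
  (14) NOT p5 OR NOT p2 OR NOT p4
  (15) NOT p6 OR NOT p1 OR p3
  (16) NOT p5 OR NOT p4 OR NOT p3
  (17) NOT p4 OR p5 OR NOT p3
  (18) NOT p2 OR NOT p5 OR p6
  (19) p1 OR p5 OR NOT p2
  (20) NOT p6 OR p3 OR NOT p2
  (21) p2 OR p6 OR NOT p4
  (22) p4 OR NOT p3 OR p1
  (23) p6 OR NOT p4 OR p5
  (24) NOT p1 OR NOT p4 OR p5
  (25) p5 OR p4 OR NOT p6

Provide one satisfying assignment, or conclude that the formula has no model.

Suppose p5 = false.
Suppose p6 = false.
Unit clause (NOT p4) forces p4 = false.
Unit clause (NOT p1) forces p1 = false.
Unit clause (NOT p2) forces p2 = false.
Unit clause (NOT p3) forces p3 = false.
This assignment satisfies each clause.

p1 ↦ false; p2 ↦ false; p3 ↦ false; p4 ↦ false; p5 ↦ false; p6 ↦ false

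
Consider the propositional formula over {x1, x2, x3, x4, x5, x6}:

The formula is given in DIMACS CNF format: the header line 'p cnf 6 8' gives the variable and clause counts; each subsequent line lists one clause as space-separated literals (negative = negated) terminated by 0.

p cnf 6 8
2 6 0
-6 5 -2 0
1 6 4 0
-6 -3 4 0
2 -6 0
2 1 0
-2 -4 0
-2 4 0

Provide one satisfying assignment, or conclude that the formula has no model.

Suppose x2 = True.
The clause (¬x4) is unit, so x4 = False.
But (x4) is also a unit clause — contradiction.
That branch fails; take x2 = False instead.
The clause (x6) is unit, so x6 = True.
But (¬x6) is also a unit clause — contradiction.
Either choice for x2 ends in contradiction.

UNSATISFIABLE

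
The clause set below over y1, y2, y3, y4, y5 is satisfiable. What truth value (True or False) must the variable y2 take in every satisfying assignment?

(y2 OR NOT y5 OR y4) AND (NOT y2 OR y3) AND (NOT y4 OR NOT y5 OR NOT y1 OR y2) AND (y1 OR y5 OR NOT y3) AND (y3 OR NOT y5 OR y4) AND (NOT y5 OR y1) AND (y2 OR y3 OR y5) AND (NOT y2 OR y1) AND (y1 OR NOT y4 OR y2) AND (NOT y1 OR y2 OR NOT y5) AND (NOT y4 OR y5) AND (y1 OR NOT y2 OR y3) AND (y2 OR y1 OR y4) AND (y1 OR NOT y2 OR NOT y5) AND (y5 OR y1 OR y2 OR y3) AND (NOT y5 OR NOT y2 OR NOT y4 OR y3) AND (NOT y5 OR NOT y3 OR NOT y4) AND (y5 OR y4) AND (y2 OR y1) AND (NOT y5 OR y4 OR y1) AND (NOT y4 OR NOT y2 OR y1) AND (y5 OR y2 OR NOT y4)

Suppose y2 = false.
The clause (y1) is unit, so y1 = true.
The clause (NOT y5) is unit, so y5 = false.
The clause (y3) is unit, so y3 = true.
The clause (NOT y4) is unit, so y4 = false.
That conflicts with the unit clause (y4).
So every satisfying assignment has y2 = True.

True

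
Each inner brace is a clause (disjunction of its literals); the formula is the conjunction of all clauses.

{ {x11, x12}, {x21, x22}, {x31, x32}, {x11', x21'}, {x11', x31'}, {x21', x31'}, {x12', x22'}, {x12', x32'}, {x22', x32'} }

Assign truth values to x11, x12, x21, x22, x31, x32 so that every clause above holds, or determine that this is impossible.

UNSATISFIABLE

Branch on x11: set x11 = 1.
(x21') alone gives x21 = 0.
(x22) alone gives x22 = 1.
(x31') alone gives x31 = 0.
(x32) alone gives x32 = 1.
Now (x32') is unsatisfied and unit — conflict.
That branch fails; take x11 = 0 instead.
(x12) alone gives x12 = 1.
(x22') alone gives x22 = 0.
(x21) alone gives x21 = 1.
(x31') alone gives x31 = 0.
(x32) alone gives x32 = 1.
Now (x32') is unsatisfied and unit — conflict.
Either choice for x11 ends in contradiction.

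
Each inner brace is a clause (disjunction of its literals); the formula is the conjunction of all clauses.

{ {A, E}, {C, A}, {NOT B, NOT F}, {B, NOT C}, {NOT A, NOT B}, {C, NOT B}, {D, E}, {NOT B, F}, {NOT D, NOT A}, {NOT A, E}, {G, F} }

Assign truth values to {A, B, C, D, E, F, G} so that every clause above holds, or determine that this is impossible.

Suppose A = true.
(NOT B) alone gives B = false.
(NOT C) alone gives C = false.
(NOT D) alone gives D = false.
(E) alone gives E = true.
Suppose G = true.
All clauses hold; F can take either value.

A: true,  B: false,  C: false,  D: false,  E: true,  F: false,  G: true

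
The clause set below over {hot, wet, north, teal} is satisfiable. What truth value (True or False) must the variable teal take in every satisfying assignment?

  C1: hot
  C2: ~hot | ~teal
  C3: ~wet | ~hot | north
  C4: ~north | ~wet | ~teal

Suppose teal = 1.
From the singleton clause (hot), hot = 1.
But (~hot) is also a unit clause — contradiction.
So every satisfying assignment has teal = False.

False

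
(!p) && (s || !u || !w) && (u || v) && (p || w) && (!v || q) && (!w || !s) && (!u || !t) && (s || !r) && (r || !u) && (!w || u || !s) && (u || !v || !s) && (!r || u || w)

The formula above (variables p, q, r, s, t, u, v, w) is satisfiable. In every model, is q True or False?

Suppose q = false.
From the singleton clause (!p), p = false.
From the singleton clause (w), w = true.
From the singleton clause (!v), v = false.
From the singleton clause (u), u = true.
From the singleton clause (s), s = true.
That conflicts with the unit clause (!s).
So every satisfying assignment has q = True.

True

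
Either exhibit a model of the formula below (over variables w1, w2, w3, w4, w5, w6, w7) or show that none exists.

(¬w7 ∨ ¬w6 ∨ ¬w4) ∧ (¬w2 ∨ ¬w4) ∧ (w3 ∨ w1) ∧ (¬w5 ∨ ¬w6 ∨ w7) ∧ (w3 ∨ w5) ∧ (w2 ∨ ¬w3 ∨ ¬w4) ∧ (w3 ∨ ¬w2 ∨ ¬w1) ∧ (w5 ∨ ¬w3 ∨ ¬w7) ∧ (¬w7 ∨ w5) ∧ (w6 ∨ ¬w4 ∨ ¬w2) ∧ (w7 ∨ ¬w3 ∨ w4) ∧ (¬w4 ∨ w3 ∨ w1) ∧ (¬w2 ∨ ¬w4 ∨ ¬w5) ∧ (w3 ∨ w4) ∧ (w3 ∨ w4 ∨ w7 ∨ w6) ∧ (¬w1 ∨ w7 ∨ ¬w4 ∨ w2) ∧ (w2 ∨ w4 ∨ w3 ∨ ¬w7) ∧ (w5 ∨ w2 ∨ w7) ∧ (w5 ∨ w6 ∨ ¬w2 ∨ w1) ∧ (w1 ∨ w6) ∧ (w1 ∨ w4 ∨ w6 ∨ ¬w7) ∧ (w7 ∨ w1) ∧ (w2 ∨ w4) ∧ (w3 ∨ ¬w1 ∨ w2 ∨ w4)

w1 ↦ True, w2 ↦ True, w3 ↦ True, w4 ↦ False, w5 ↦ True, w6 ↦ False, w7 ↦ True

Try w2 = True.
The clause (¬w4) is unit, so w4 = False.
The clause (w3) is unit, so w3 = True.
The clause (w7) is unit, so w7 = True.
The clause (w5) is unit, so w5 = True.
Try w1 = True.
Every clause is now satisfied; w6 is unconstrained.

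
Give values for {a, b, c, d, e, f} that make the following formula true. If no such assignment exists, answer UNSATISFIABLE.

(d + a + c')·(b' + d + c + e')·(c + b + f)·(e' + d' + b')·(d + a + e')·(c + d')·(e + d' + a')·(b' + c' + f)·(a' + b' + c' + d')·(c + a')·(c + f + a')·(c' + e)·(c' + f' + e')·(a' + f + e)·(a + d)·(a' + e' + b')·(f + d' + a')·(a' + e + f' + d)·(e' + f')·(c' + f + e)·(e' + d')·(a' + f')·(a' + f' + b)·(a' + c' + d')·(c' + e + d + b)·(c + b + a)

Suppose c = 1.
The clause (e) is unit, so e = 1.
The clause (f') is unit, so f = 0.
The clause (b') is unit, so b = 0.
The clause (d') is unit, so d = 0.
The clause (a) is unit, so a = 1.
Every clause now holds.

a=1, b=0, c=1, d=0, e=1, f=0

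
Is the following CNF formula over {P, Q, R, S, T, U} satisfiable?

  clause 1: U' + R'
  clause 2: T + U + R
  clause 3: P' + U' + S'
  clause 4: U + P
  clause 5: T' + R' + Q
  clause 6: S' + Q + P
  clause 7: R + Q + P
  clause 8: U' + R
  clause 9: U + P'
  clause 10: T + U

Suppose U = 0.
(P) alone gives P = 1.
Now (P') is unsatisfied and unit — conflict.
Backtrack on U: now try U = 1.
(R') alone gives R = 0.
Now (R) is unsatisfied and unit — conflict.
Neither U = 1 nor U = 0 works.
No assignment satisfies every clause.

No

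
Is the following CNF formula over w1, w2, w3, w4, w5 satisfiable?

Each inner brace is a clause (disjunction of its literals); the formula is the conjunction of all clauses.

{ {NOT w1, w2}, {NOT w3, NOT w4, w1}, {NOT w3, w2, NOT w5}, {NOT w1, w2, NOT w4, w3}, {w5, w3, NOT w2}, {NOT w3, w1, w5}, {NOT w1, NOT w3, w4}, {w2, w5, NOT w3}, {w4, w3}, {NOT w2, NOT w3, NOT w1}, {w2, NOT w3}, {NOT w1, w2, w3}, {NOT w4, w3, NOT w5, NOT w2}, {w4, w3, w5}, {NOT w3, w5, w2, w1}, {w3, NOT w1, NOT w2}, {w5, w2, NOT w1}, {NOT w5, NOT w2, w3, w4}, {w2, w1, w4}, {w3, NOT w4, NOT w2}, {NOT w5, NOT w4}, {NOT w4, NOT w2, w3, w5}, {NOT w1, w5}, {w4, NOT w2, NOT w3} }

Satisfiable

Branch on w1: set w1 = false.
Branch on w3: set w3 = false.
Unit clause (w4) forces w4 = true.
Unit clause (NOT w2) forces w2 = false.
Unit clause (NOT w5) forces w5 = false.
This assignment satisfies each clause.
A satisfying assignment: w1: false, w2: false, w3: false, w4: true, w5: false.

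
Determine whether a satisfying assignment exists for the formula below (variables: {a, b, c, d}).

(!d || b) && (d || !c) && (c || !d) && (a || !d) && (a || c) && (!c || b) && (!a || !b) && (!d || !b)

Case d = false:
The clause (!c) is unit, so c = false.
The clause (a) is unit, so a = true.
The clause (!b) is unit, so b = false.
This assignment satisfies each clause.
A satisfying assignment: a: true, b: false, c: false, d: false.

Satisfiable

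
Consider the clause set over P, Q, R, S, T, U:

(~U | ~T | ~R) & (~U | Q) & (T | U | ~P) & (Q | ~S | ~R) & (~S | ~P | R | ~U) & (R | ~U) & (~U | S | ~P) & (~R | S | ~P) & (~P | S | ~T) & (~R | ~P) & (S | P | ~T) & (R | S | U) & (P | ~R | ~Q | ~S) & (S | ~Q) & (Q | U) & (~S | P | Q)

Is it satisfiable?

Try U = 0.
The clause (Q) is unit, so Q = 1.
The clause (S) is unit, so S = 1.
Try T = 0.
The clause (~P) is unit, so P = 0.
The clause (~R) is unit, so R = 0.
All clauses are satisfied.
A satisfying assignment: P=0; Q=1; R=0; S=1; T=0; U=0.

Yes, satisfiable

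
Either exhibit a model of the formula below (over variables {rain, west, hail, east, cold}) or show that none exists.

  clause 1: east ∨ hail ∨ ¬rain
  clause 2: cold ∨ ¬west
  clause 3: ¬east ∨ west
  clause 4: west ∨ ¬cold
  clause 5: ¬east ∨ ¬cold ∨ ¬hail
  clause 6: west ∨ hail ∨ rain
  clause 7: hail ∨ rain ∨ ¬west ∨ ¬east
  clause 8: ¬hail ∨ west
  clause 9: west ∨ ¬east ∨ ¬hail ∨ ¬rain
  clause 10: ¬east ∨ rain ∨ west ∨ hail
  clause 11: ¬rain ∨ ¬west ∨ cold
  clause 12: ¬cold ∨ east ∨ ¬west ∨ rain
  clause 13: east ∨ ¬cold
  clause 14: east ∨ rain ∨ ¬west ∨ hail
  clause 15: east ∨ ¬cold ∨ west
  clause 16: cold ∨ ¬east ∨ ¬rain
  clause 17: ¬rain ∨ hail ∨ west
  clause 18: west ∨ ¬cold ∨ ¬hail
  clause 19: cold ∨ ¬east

rain ↦ True, west ↦ True, hail ↦ False, east ↦ True, cold ↦ True

Try cold = True.
From the singleton clause (west), west = True.
From the singleton clause (east), east = True.
From the singleton clause (¬hail), hail = False.
From the singleton clause (rain), rain = True.
Every clause now holds.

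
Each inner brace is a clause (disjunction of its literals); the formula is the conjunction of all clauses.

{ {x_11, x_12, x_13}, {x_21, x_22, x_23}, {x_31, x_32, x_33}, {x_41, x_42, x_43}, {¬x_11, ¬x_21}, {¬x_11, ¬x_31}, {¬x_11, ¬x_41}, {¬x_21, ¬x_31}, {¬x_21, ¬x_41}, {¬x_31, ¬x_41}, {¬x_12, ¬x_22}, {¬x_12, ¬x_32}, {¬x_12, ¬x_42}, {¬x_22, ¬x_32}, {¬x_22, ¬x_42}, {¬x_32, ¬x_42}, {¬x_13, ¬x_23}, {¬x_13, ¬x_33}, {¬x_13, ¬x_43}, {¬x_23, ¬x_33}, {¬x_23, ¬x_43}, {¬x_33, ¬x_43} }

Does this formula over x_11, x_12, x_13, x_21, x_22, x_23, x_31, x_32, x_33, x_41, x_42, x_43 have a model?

No, unsatisfiable

Suppose x_11 = False.
Suppose x_12 = True.
Unit clause (¬x_22) forces x_22 = False.
Unit clause (¬x_32) forces x_32 = False.
Unit clause (¬x_42) forces x_42 = False.
Suppose x_21 = True.
Unit clause (¬x_31) forces x_31 = False.
Unit clause (x_33) forces x_33 = True.
Unit clause (¬x_41) forces x_41 = False.
Unit clause (x_43) forces x_43 = True.
But (¬x_43) is also a unit clause — contradiction.
So x_21 must be the other value — set x_21 = False.
Unit clause (x_23) forces x_23 = True.
Unit clause (¬x_13) forces x_13 = False.
Unit clause (¬x_33) forces x_33 = False.
Unit clause (x_31) forces x_31 = True.
Unit clause (¬x_41) forces x_41 = False.
Unit clause (x_43) forces x_43 = True.
But (¬x_43) is also a unit clause — contradiction.
Either choice for x_21 ends in contradiction.
So x_12 must be the other value — set x_12 = False.
Unit clause (x_13) forces x_13 = True.
Unit clause (¬x_23) forces x_23 = False.
Unit clause (¬x_33) forces x_33 = False.
Unit clause (¬x_43) forces x_43 = False.
Suppose x_21 = True.
Unit clause (¬x_31) forces x_31 = False.
Unit clause (x_32) forces x_32 = True.
Unit clause (¬x_41) forces x_41 = False.
Unit clause (x_42) forces x_42 = True.
But (¬x_42) is also a unit clause — contradiction.
So x_21 must be the other value — set x_21 = False.
Unit clause (x_22) forces x_22 = True.
Unit clause (¬x_32) forces x_32 = False.
Unit clause (x_31) forces x_31 = True.
Unit clause (¬x_41) forces x_41 = False.
Unit clause (x_42) forces x_42 = True.
But (¬x_42) is also a unit clause — contradiction.
Either choice for x_21 ends in contradiction.
Either choice for x_12 ends in contradiction.
So x_11 must be the other value — set x_11 = True.
Unit clause (¬x_21) forces x_21 = False.
Unit clause (¬x_31) forces x_31 = False.
Unit clause (¬x_41) forces x_41 = False.
Suppose x_22 = True.
Unit clause (¬x_12) forces x_12 = False.
Unit clause (¬x_32) forces x_32 = False.
Unit clause (x_33) forces x_33 = True.
Unit clause (¬x_42) forces x_42 = False.
Unit clause (x_43) forces x_43 = True.
But (¬x_43) is also a unit clause — contradiction.
So x_22 must be the other value — set x_22 = False.
Unit clause (x_23) forces x_23 = True.
Unit clause (¬x_13) forces x_13 = False.
Unit clause (¬x_33) forces x_33 = False.
Unit clause (x_32) forces x_32 = True.
Unit clause (¬x_12) forces x_12 = False.
Unit clause (¬x_42) forces x_42 = False.
Unit clause (x_43) forces x_43 = True.
But (¬x_43) is also a unit clause — contradiction.
Either choice for x_22 ends in contradiction.
Either choice for x_11 ends in contradiction.
No assignment satisfies every clause.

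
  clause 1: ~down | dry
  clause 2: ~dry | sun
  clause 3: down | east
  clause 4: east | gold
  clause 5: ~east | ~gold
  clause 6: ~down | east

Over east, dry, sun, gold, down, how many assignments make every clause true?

4

There are 2^5 = 32 truth assignments over (east, dry, sun, gold, down).
Split on dry. With dry = 1, the clauses containing dry are satisfied and ~dry drops from the rest; 2 of the 2^4 = 16 assignments to the other variables satisfy what remains.
With dry = 0, by the same count on the reduced clause set, 2 assignments work.
Total: 2 + 2 = 4.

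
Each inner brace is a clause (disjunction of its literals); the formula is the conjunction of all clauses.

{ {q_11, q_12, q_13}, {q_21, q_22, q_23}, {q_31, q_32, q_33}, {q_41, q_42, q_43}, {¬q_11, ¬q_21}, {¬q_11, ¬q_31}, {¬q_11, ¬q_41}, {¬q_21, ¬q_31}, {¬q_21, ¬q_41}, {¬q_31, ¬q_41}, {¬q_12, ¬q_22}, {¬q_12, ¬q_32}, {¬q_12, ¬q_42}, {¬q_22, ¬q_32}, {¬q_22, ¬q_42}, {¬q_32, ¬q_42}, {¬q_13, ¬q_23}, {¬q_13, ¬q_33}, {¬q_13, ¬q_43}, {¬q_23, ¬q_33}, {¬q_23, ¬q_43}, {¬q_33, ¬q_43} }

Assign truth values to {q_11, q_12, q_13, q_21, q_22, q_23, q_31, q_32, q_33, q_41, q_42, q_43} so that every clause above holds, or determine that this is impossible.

Suppose q_11 = False.
Suppose q_12 = True.
The clause (¬q_22) is unit, so q_22 = False.
The clause (¬q_32) is unit, so q_32 = False.
The clause (¬q_42) is unit, so q_42 = False.
Suppose q_21 = True.
The clause (¬q_31) is unit, so q_31 = False.
The clause (q_33) is unit, so q_33 = True.
The clause (¬q_41) is unit, so q_41 = False.
The clause (q_43) is unit, so q_43 = True.
Now (¬q_43) is unsatisfied and unit — conflict.
That branch fails; take q_21 = False instead.
The clause (q_23) is unit, so q_23 = True.
The clause (¬q_13) is unit, so q_13 = False.
The clause (¬q_33) is unit, so q_33 = False.
The clause (q_31) is unit, so q_31 = True.
The clause (¬q_41) is unit, so q_41 = False.
The clause (q_43) is unit, so q_43 = True.
Now (¬q_43) is unsatisfied and unit — conflict.
Neither q_21 = True nor q_21 = False works.
That branch fails; take q_12 = False instead.
The clause (q_13) is unit, so q_13 = True.
The clause (¬q_23) is unit, so q_23 = False.
The clause (¬q_33) is unit, so q_33 = False.
The clause (¬q_43) is unit, so q_43 = False.
Suppose q_21 = True.
The clause (¬q_31) is unit, so q_31 = False.
The clause (q_32) is unit, so q_32 = True.
The clause (¬q_41) is unit, so q_41 = False.
The clause (q_42) is unit, so q_42 = True.
Now (¬q_42) is unsatisfied and unit — conflict.
That branch fails; take q_21 = False instead.
The clause (q_22) is unit, so q_22 = True.
The clause (¬q_32) is unit, so q_32 = False.
The clause (q_31) is unit, so q_31 = True.
The clause (¬q_41) is unit, so q_41 = False.
The clause (q_42) is unit, so q_42 = True.
Now (¬q_42) is unsatisfied and unit — conflict.
Neither q_21 = True nor q_21 = False works.
Neither q_12 = True nor q_12 = False works.
That branch fails; take q_11 = True instead.
The clause (¬q_21) is unit, so q_21 = False.
The clause (¬q_31) is unit, so q_31 = False.
The clause (¬q_41) is unit, so q_41 = False.
Suppose q_22 = True.
The clause (¬q_12) is unit, so q_12 = False.
The clause (¬q_32) is unit, so q_32 = False.
The clause (q_33) is unit, so q_33 = True.
The clause (¬q_42) is unit, so q_42 = False.
The clause (q_43) is unit, so q_43 = True.
Now (¬q_43) is unsatisfied and unit — conflict.
That branch fails; take q_22 = False instead.
The clause (q_23) is unit, so q_23 = True.
The clause (¬q_13) is unit, so q_13 = False.
The clause (¬q_33) is unit, so q_33 = False.
The clause (q_32) is unit, so q_32 = True.
The clause (¬q_12) is unit, so q_12 = False.
The clause (¬q_42) is unit, so q_42 = False.
The clause (q_43) is unit, so q_43 = True.
Now (¬q_43) is unsatisfied and unit — conflict.
Neither q_22 = True nor q_22 = False works.
Neither q_11 = True nor q_11 = False works.

UNSATISFIABLE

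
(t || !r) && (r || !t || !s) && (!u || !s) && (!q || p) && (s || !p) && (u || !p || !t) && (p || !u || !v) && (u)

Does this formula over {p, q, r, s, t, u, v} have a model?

(u) alone gives u = true.
(!s) alone gives s = false.
(!p) alone gives p = false.
(!q) alone gives q = false.
(!v) alone gives v = false.
Case t = true:
All clauses hold; r can take either value.
A satisfying assignment: p: false; q: false; r: false; s: false; t: true; u: true; v: false.

Yes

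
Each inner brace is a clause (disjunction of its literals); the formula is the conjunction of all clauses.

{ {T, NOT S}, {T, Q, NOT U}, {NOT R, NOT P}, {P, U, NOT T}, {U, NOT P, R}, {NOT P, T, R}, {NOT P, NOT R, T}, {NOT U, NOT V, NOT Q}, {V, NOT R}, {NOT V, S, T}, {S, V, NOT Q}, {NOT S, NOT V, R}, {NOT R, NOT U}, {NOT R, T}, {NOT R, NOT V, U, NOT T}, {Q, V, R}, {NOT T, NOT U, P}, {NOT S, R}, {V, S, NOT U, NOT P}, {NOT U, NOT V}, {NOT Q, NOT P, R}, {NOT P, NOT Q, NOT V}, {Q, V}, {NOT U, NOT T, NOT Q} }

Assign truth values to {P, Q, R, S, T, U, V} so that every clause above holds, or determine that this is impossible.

Suppose T = true.
Suppose R = false.
From the singleton clause (NOT S), S = false.
Suppose P = true.
From the singleton clause (U), U = true.
From the singleton clause (V), V = true.
Now (NOT V) is unsatisfied and unit — conflict.
That branch fails; take P = false instead.
From the singleton clause (U), U = true.
Now (NOT U) is unsatisfied and unit — conflict.
Either choice for P ends in contradiction.
That branch fails; take R = true instead.
From the singleton clause (NOT P), P = false.
From the singleton clause (U), U = true.
Now (NOT U) is unsatisfied and unit — conflict.
Either choice for R ends in contradiction.
That branch fails; take T = false instead.
From the singleton clause (NOT S), S = false.
From the singleton clause (NOT V), V = false.
From the singleton clause (NOT R), R = false.
From the singleton clause (NOT P), P = false.
From the singleton clause (NOT Q), Q = false.
Now (Q) is unsatisfied and unit — conflict.
Either choice for T ends in contradiction.

UNSATISFIABLE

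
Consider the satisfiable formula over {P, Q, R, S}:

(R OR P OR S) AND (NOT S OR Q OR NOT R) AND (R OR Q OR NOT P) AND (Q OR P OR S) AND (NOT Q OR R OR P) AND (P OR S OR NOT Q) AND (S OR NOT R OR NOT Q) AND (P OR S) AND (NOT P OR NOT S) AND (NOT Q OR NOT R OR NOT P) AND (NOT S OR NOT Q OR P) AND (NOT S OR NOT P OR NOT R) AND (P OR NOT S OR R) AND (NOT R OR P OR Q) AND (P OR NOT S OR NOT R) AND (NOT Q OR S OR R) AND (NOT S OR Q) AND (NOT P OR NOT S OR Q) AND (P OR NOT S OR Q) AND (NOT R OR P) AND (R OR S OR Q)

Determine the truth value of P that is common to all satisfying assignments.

Suppose P = false.
From the singleton clause (S), S = true.
From the singleton clause (NOT Q), Q = false.
Now (Q) is unsatisfied and unit — conflict.
So every satisfying assignment has P = True.

True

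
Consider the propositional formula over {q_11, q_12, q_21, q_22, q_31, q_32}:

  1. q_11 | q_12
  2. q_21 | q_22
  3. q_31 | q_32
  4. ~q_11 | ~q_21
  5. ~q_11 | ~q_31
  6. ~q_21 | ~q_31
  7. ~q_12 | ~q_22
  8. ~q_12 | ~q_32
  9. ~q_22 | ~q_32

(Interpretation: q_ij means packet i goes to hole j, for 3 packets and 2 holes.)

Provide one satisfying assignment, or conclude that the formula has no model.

Try q_11 = 1.
The clause (~q_21) is unit, so q_21 = 0.
The clause (q_22) is unit, so q_22 = 1.
The clause (~q_31) is unit, so q_31 = 0.
The clause (q_32) is unit, so q_32 = 1.
Now (~q_32) is unsatisfied and unit — conflict.
Undo q_11 and try q_11 = 0.
The clause (q_12) is unit, so q_12 = 1.
The clause (~q_22) is unit, so q_22 = 0.
The clause (q_21) is unit, so q_21 = 1.
The clause (~q_31) is unit, so q_31 = 0.
The clause (q_32) is unit, so q_32 = 1.
Now (~q_32) is unsatisfied and unit — conflict.
Both values of q_11 lead to a conflict.

UNSATISFIABLE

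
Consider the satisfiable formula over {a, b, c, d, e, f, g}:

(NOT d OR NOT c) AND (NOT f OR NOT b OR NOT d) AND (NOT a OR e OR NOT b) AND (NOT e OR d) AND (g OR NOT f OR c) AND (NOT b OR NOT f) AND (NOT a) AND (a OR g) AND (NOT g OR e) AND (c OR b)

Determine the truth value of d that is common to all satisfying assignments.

True

Suppose d = false.
The clause (NOT e) is unit, so e = false.
The clause (NOT a) is unit, so a = false.
The clause (g) is unit, so g = true.
But (NOT g) is also a unit clause — contradiction.
So every satisfying assignment has d = True.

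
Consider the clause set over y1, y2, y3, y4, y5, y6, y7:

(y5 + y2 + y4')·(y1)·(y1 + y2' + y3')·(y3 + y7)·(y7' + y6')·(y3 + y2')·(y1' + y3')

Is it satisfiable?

Yes, satisfiable

(y1) alone gives y1 = 1.
(y3') alone gives y3 = 0.
(y7) alone gives y7 = 1.
(y6') alone gives y6 = 0.
(y2') alone gives y2 = 0.
Try y5 = 0.
(y4') alone gives y4 = 0.
This assignment satisfies each clause.
A satisfying assignment: y1: 1, y2: 0, y3: 0, y4: 0, y5: 0, y6: 0, y7: 1.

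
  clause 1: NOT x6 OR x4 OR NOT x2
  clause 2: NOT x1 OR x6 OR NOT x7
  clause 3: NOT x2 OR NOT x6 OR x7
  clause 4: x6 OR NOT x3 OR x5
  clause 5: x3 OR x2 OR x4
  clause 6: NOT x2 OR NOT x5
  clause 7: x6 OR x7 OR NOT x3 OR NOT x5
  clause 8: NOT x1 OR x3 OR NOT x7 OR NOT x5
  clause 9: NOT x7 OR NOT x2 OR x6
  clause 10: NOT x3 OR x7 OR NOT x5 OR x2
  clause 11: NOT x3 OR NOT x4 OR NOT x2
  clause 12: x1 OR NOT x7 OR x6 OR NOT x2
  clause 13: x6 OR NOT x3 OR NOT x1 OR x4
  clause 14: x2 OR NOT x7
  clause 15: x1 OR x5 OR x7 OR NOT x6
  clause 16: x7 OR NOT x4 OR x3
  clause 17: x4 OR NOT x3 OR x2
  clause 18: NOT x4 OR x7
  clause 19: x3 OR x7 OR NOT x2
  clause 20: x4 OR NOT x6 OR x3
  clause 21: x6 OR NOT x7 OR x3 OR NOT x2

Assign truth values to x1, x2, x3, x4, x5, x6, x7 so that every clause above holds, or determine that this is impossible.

Suppose x2 = true.
The clause (NOT x5) is unit, so x5 = false.
Suppose x6 = true.
The clause (x4) is unit, so x4 = true.
The clause (x7) is unit, so x7 = true.
The clause (NOT x3) is unit, so x3 = false.
All clauses hold; x1 can take either value.

x1: true,  x2: true,  x3: false,  x4: true,  x5: false,  x6: true,  x7: true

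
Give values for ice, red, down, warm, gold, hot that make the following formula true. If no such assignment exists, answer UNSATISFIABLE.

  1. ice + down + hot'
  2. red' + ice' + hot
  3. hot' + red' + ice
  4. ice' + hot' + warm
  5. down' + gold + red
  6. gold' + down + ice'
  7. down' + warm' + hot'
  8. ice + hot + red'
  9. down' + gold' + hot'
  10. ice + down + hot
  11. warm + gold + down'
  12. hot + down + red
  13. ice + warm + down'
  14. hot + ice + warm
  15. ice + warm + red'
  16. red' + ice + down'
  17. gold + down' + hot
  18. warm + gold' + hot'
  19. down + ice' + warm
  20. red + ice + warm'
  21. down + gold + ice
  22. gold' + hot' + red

Suppose ice = 1.
Suppose red = 0.
Suppose hot = 0.
The clause (down) is unit, so down = 1.
The clause (gold) is unit, so gold = 1.
All clauses hold; warm can take either value.

ice=1, red=0, down=1, warm=1, gold=1, hot=0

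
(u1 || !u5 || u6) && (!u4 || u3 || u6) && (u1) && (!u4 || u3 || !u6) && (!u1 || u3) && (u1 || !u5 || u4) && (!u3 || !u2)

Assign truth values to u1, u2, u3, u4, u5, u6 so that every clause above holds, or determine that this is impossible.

u1 ↦ true,  u2 ↦ false,  u3 ↦ true,  u4 ↦ true,  u5 ↦ true,  u6 ↦ false

The clause (u1) is unit, so u1 = true.
The clause (u3) is unit, so u3 = true.
The clause (!u2) is unit, so u2 = false.
Every clause is now satisfied; u4, u5, u6 are unconstrained.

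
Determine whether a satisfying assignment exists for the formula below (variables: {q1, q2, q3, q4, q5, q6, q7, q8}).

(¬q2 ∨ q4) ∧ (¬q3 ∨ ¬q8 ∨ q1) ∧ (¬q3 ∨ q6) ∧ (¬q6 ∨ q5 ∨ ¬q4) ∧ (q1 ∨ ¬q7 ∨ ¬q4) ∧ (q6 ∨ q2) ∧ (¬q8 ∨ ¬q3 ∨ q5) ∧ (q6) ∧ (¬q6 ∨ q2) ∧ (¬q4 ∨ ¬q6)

No

Unit clause (q6) forces q6 = True.
Unit clause (q2) forces q2 = True.
Unit clause (q4) forces q4 = True.
But (¬q4) is also a unit clause — contradiction.
No assignment satisfies every clause.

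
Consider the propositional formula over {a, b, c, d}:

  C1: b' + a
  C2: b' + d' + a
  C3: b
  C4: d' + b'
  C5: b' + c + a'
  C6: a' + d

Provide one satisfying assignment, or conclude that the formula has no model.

From the singleton clause (b), b = 1.
From the singleton clause (a), a = 1.
From the singleton clause (d'), d = 0.
That conflicts with the unit clause (d).

UNSATISFIABLE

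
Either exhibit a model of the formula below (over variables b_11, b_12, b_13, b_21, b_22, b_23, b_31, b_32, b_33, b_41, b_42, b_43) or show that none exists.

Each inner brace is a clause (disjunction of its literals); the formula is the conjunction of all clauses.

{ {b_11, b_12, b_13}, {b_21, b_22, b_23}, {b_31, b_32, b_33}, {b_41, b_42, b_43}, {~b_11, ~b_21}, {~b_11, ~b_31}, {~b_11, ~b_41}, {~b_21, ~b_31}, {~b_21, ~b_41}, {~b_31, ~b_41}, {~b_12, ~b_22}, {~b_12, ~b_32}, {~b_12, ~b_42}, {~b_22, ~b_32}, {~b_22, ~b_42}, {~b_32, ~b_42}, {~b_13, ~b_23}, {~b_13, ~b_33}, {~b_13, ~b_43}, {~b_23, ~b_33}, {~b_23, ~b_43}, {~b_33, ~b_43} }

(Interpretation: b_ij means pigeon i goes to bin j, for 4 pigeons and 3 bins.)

Suppose b_11 = 0.
Suppose b_12 = 1.
The clause (~b_22) is unit, so b_22 = 0.
The clause (~b_32) is unit, so b_32 = 0.
The clause (~b_42) is unit, so b_42 = 0.
Suppose b_21 = 1.
The clause (~b_31) is unit, so b_31 = 0.
The clause (b_33) is unit, so b_33 = 1.
The clause (~b_41) is unit, so b_41 = 0.
The clause (b_43) is unit, so b_43 = 1.
But (~b_43) is also a unit clause — contradiction.
So b_21 must be the other value — set b_21 = 0.
The clause (b_23) is unit, so b_23 = 1.
The clause (~b_13) is unit, so b_13 = 0.
The clause (~b_33) is unit, so b_33 = 0.
The clause (b_31) is unit, so b_31 = 1.
The clause (~b_41) is unit, so b_41 = 0.
The clause (b_43) is unit, so b_43 = 1.
But (~b_43) is also a unit clause — contradiction.
Both values of b_21 lead to a conflict.
So b_12 must be the other value — set b_12 = 0.
The clause (b_13) is unit, so b_13 = 1.
The clause (~b_23) is unit, so b_23 = 0.
The clause (~b_33) is unit, so b_33 = 0.
The clause (~b_43) is unit, so b_43 = 0.
Suppose b_21 = 1.
The clause (~b_31) is unit, so b_31 = 0.
The clause (b_32) is unit, so b_32 = 1.
The clause (~b_41) is unit, so b_41 = 0.
The clause (b_42) is unit, so b_42 = 1.
But (~b_42) is also a unit clause — contradiction.
So b_21 must be the other value — set b_21 = 0.
The clause (b_22) is unit, so b_22 = 1.
The clause (~b_32) is unit, so b_32 = 0.
The clause (b_31) is unit, so b_31 = 1.
The clause (~b_41) is unit, so b_41 = 0.
The clause (b_42) is unit, so b_42 = 1.
But (~b_42) is also a unit clause — contradiction.
Both values of b_21 lead to a conflict.
Both values of b_12 lead to a conflict.
So b_11 must be the other value — set b_11 = 1.
The clause (~b_21) is unit, so b_21 = 0.
The clause (~b_31) is unit, so b_31 = 0.
The clause (~b_41) is unit, so b_41 = 0.
Suppose b_22 = 1.
The clause (~b_12) is unit, so b_12 = 0.
The clause (~b_32) is unit, so b_32 = 0.
The clause (b_33) is unit, so b_33 = 1.
The clause (~b_42) is unit, so b_42 = 0.
The clause (b_43) is unit, so b_43 = 1.
But (~b_43) is also a unit clause — contradiction.
So b_22 must be the other value — set b_22 = 0.
The clause (b_23) is unit, so b_23 = 1.
The clause (~b_13) is unit, so b_13 = 0.
The clause (~b_33) is unit, so b_33 = 0.
The clause (b_32) is unit, so b_32 = 1.
The clause (~b_12) is unit, so b_12 = 0.
The clause (~b_42) is unit, so b_42 = 0.
The clause (b_43) is unit, so b_43 = 1.
But (~b_43) is also a unit clause — contradiction.
Both values of b_22 lead to a conflict.
Both values of b_11 lead to a conflict.

UNSATISFIABLE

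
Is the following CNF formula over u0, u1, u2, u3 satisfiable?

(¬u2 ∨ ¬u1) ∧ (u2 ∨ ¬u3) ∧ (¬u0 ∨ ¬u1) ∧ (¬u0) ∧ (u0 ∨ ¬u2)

Yes, satisfiable

From the singleton clause (¬u0), u0 = False.
From the singleton clause (¬u2), u2 = False.
From the singleton clause (¬u3), u3 = False.
All clauses hold; u1 can take either value.
A satisfying assignment: u0=False,  u1=False,  u2=False,  u3=False.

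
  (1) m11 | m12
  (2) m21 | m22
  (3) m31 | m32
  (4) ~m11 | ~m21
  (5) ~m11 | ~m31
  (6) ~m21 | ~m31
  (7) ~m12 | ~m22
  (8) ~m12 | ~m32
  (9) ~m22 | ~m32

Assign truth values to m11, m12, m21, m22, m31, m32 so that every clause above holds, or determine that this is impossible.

UNSATISFIABLE

Case m11 = 1:
Unit clause (~m21) forces m21 = 0.
Unit clause (m22) forces m22 = 1.
Unit clause (~m31) forces m31 = 0.
Unit clause (m32) forces m32 = 1.
Now (~m32) is unsatisfied and unit — conflict.
Backtrack on m11: now try m11 = 0.
Unit clause (m12) forces m12 = 1.
Unit clause (~m22) forces m22 = 0.
Unit clause (m21) forces m21 = 1.
Unit clause (~m31) forces m31 = 0.
Unit clause (m32) forces m32 = 1.
Now (~m32) is unsatisfied and unit — conflict.
Either choice for m11 ends in contradiction.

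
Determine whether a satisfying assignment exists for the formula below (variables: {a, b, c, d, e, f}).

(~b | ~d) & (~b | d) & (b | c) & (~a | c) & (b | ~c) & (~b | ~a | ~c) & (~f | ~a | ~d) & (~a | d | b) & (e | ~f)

Try b = 0.
The clause (c) is unit, so c = 1.
But (~c) is also a unit clause — contradiction.
So b must be the other value — set b = 1.
The clause (~d) is unit, so d = 0.
But (d) is also a unit clause — contradiction.
Neither b = 1 nor b = 0 works.
No assignment satisfies every clause.

No, unsatisfiable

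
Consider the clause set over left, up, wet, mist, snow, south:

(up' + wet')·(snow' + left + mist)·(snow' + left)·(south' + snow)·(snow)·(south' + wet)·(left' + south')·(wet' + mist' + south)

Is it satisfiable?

From the singleton clause (snow), snow = 1.
From the singleton clause (left), left = 1.
From the singleton clause (south'), south = 0.
Branch on up: set up = 0.
Branch on wet: set wet = 1.
From the singleton clause (mist'), mist = 0.
This assignment satisfies each clause.
A satisfying assignment: left ↦ 1; up ↦ 0; wet ↦ 1; mist ↦ 0; snow ↦ 1; south ↦ 0.

Satisfiable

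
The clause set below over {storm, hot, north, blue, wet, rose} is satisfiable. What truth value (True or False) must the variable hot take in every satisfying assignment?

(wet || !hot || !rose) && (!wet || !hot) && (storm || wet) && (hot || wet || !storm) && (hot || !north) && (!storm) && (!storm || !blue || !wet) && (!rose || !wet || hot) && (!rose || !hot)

Suppose hot = true.
From the singleton clause (!wet), wet = false.
From the singleton clause (!rose), rose = false.
From the singleton clause (storm), storm = true.
Now (!storm) is unsatisfied and unit — conflict.
So every satisfying assignment has hot = False.

False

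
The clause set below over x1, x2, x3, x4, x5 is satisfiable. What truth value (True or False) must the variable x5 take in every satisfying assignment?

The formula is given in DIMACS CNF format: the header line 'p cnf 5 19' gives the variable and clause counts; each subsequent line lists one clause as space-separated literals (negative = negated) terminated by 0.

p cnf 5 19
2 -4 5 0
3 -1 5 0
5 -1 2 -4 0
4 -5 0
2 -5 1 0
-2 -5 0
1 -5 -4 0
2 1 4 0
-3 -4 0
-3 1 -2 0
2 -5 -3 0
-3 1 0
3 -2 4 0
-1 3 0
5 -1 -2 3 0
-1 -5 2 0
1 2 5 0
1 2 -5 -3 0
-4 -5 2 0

Suppose x5 = True.
(x4) alone gives x4 = True.
(¬x2) alone gives x2 = False.
That conflicts with the unit clause (x2).
So every satisfying assignment has x5 = False.

False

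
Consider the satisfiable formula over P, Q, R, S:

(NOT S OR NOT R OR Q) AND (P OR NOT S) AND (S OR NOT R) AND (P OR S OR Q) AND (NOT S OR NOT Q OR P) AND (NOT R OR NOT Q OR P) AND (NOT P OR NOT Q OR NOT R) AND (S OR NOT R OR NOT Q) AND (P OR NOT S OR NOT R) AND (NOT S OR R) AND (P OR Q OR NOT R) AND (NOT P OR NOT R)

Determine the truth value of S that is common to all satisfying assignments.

False

Suppose S = true.
Unit clause (P) forces P = true.
Unit clause (R) forces R = true.
But (NOT R) is also a unit clause — contradiction.
So every satisfying assignment has S = False.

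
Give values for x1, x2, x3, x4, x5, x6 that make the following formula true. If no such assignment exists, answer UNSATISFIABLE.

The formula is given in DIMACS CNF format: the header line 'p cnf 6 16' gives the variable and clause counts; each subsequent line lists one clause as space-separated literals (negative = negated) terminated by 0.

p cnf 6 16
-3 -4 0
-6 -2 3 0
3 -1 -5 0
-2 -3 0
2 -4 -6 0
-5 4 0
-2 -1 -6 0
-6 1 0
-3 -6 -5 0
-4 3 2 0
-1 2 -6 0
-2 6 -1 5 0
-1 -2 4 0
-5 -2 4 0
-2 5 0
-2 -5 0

Suppose x3 = True.
(¬x4) alone gives x4 = False.
(¬x2) alone gives x2 = False.
(¬x5) alone gives x5 = False.
Suppose x6 = False.
No clause remains; x1 is free.

x1=True,  x2=False,  x3=True,  x4=False,  x5=False,  x6=False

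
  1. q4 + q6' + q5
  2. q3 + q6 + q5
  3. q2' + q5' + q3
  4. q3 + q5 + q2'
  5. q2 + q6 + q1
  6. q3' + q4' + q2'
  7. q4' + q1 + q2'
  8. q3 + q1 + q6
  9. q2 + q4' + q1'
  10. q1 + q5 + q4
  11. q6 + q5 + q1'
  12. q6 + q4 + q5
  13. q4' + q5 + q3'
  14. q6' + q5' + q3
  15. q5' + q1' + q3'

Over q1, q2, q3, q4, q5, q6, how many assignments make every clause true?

There are 2^6 = 64 truth assignments over (q1, q2, q3, q4, q5, q6).
Split on q3. With q3 = 1, the clauses containing q3 are satisfied and q3' drops from the rest; 4 of the 2^5 = 32 assignments to the other variables satisfy what remains.
With q3 = 0, by the same count on the reduced clause set, 2 assignments work.
(One model: q1=F, q2=F, q3=F, q4=T, q5=F, q6=T.)
Total: 4 + 2 = 6.

6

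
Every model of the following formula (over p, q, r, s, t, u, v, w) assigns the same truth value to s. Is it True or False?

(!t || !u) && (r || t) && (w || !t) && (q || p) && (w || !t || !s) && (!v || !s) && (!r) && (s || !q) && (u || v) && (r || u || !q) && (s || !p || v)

Suppose s = true.
From the singleton clause (!v), v = false.
From the singleton clause (!r), r = false.
From the singleton clause (t), t = true.
From the singleton clause (!u), u = false.
But (u) is also a unit clause — contradiction.
So every satisfying assignment has s = False.

False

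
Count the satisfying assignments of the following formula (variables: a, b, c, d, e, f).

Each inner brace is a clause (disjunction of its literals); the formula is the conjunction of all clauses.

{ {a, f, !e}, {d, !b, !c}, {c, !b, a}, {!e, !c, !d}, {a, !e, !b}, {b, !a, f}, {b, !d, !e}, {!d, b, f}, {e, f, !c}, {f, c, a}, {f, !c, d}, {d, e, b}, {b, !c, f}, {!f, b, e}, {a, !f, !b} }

13

There are 2^6 = 64 truth assignments over (a, b, c, d, e, f).
Split on e. With e = true, the clauses containing e are satisfied and !e drops from the rest; 8 of the 2^5 = 32 assignments to the other variables satisfy what remains.
With e = false, by the same count on the reduced clause set, 5 assignments work.
(One model: a=F, b=F, c=F, d=F, e=T, f=T.)
Total: 8 + 5 = 13.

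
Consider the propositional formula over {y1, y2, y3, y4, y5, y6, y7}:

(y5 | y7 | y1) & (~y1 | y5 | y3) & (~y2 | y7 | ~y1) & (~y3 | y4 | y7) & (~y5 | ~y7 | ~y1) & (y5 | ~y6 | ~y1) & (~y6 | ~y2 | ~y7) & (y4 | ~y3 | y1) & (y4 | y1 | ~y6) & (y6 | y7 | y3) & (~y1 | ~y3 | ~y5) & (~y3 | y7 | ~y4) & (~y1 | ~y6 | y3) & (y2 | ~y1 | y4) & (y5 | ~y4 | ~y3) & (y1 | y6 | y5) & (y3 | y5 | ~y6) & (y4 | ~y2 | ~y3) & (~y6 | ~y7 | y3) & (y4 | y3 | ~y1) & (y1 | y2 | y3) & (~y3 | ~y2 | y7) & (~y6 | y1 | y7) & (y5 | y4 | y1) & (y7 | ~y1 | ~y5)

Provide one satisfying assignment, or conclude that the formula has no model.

Try y5 = 1.
Try y7 = 1.
From the singleton clause (~y1), y1 = 0.
Try y6 = 0.
Try y4 = 1.
Try y2 = 0.
From the singleton clause (y3), y3 = 1.
Every clause now holds.

y1=0,  y2=0,  y3=1,  y4=1,  y5=1,  y6=0,  y7=1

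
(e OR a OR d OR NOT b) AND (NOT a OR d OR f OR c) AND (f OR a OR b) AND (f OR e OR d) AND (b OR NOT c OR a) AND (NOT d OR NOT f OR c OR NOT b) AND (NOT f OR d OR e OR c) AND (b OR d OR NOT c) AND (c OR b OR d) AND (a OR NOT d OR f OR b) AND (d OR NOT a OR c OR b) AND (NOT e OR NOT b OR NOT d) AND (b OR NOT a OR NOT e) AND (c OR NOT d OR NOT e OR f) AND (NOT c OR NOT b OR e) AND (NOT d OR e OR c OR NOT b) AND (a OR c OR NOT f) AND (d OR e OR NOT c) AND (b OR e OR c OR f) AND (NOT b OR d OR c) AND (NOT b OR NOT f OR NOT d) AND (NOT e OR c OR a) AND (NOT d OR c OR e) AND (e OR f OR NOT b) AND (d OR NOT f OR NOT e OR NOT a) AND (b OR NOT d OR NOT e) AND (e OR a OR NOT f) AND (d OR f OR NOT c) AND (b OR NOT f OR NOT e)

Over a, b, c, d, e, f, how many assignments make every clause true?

There are 2^6 = 64 truth assignments over (a, b, c, d, e, f).
Split on b. With b = true, the clauses containing b are satisfied and NOT b drops from the rest; 1 of the 2^5 = 32 assignments to the other variables satisfy what remains.
With b = false, by the same count on the reduced clause set, 2 assignments work.
Total: 1 + 2 = 3.

3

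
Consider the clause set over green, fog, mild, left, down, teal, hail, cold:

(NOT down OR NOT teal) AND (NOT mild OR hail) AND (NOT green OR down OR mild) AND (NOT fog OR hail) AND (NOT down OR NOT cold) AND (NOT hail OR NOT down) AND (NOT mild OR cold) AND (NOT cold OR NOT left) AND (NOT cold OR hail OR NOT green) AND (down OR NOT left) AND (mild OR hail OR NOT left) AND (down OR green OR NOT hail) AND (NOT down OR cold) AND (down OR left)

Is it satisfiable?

Unsatisfiable

Branch on down: set down = false.
Unit clause (NOT left) forces left = false.
That conflicts with the unit clause (left).
Undo down and try down = true.
Unit clause (NOT teal) forces teal = false.
Unit clause (NOT cold) forces cold = false.
That conflicts with the unit clause (cold).
Either choice for down ends in contradiction.
No assignment satisfies every clause.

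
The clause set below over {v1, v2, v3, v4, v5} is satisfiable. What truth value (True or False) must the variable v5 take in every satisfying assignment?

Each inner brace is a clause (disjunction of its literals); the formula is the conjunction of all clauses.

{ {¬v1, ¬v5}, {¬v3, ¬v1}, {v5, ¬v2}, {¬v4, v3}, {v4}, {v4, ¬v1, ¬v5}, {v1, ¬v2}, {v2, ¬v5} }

False

Suppose v5 = True.
From the singleton clause (¬v1), v1 = False.
From the singleton clause (v4), v4 = True.
From the singleton clause (v3), v3 = True.
From the singleton clause (¬v2), v2 = False.
Now (v2) is unsatisfied and unit — conflict.
So every satisfying assignment has v5 = False.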